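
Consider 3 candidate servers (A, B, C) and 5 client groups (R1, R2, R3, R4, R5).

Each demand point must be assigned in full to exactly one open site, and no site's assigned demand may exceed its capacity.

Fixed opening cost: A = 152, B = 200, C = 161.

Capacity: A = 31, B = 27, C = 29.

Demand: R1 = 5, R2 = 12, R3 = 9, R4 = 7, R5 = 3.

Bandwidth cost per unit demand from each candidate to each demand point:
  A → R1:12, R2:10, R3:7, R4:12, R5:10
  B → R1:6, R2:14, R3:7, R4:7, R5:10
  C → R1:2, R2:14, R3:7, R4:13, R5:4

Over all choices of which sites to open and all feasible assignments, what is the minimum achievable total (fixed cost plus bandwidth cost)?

Open {A, C}; cheapest assignment that respects the capacities:
  A (cap 31, load 28): R2, R3, R4 — cost 12×10 + 9×7 + 7×12 = 267
  C (cap 29, load 8): R1, R5 — cost 5×2 + 3×4 = 22
  Shipping 289, fixed 313 → total 602.
  Any other capacity-feasible assignment to {A, C} ships for at least 289.
Compare {A, B}: its best feasible assignment gives total 644.
Compare {B, C}: its best feasible assignment gives total 663.
Every other set of open sites that can feasibly serve all demand totals ≥ 644 even under its best assignment. Minimum: 602.

602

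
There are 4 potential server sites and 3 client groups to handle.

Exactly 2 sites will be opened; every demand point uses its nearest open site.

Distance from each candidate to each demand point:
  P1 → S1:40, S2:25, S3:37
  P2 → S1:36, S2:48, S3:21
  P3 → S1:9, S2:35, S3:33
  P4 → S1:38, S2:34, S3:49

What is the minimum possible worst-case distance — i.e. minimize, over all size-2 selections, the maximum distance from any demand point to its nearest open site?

Open {P1, P3}.
  Farthest demand point is S3 at distance 33 (to P3); all others are ≤ 33.
With {P3, P4} the worst case is 34.
With {P2, P3} the worst case is 35.
No size-2 selection achieves below 33.

33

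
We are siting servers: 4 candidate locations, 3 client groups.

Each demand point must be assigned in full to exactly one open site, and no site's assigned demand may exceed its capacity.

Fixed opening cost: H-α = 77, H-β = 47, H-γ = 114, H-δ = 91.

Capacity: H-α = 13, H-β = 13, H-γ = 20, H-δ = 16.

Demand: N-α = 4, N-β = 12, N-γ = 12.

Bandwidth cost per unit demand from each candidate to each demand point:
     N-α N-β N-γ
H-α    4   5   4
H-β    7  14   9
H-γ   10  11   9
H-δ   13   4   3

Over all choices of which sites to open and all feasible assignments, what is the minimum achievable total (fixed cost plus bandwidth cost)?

Open {H-α, H-δ}; cheapest assignment that respects the capacities:
  H-α (cap 13, load 12): N-γ — cost 12×4 = 48
  H-δ (cap 16, load 16): N-α, N-β — cost 4×13 + 12×4 = 100
  Shipping 148, fixed 168 → total 316.
  Any other capacity-feasible assignment to {H-α, H-δ} ships for at least 148.
Compare {H-α, H-β, H-δ}: its best feasible assignment gives total 339.
Compare {H-β, H-δ}: its best feasible assignment gives total 346.
Every other set of open sites that can feasibly serve all demand totals ≥ 339 even under its best assignment. Minimum: 316.

316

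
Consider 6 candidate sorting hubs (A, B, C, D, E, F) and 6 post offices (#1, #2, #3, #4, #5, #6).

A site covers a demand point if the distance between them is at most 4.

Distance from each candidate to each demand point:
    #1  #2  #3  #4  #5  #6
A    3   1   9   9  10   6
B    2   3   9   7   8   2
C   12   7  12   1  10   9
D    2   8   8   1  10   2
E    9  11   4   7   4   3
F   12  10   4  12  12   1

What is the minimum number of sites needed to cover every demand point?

3

Coverage sets (demand points within 4 of each site):
  A: {#1, #2}
  B: {#1, #2, #6}
  C: {#4}
  D: {#1, #4, #6}
  E: {#3, #5, #6}
  F: {#3, #6}
No 2 sites suffice: every size-2 union leaves at least one demand point uncovered.
But {A, C, E} covers everything, so the minimum is 3.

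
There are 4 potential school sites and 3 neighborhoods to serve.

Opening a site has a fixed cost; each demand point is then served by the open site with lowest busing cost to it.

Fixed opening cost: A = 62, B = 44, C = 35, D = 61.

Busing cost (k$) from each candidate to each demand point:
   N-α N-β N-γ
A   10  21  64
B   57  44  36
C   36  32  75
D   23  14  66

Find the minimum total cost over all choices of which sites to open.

157

Open {A}: assign each demand point to its cheapest open site.
  N-α→A 10, N-β→A 21, N-γ→A 64
  busing cost 95, fixed 62 → total 157.
Compare {D}: busing cost 103 + fixed 61 = 164.
Compare {A, B}: busing cost 67 + fixed 106 = 173.
Compare {C}: busing cost 143 + fixed 35 = 178.
All other subsets cost ≥ 164. Minimum total cost: 157.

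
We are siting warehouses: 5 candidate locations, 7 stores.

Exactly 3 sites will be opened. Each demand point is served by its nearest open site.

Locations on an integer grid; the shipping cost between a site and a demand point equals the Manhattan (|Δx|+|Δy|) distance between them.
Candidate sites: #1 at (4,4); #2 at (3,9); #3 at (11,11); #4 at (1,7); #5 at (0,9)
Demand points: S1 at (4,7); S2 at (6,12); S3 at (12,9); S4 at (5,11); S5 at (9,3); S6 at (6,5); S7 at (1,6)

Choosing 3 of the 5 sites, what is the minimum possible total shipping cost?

Open {#1, #3, #4}.
  S1→#1 3, S2→#3 6, S3→#3 3, S4→#3 6, S5→#1 6, S6→#1 3, S7→#4 1  ⇒ total 28.
Compare {#1, #2, #3}: total 30.
Compare {#1, #3, #5}: total 31.
No size-3 selection does better; minimum is 28.

28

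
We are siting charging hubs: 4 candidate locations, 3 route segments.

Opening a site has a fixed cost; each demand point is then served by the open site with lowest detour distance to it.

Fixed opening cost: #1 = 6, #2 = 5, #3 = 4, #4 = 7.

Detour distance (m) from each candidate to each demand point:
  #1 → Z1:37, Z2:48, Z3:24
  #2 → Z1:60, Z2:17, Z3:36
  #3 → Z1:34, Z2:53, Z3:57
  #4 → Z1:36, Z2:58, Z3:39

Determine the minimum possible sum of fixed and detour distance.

Open {#1, #2}: assign each demand point to its cheapest open site.
  Z1→#1 37, Z2→#2 17, Z3→#1 24
  detour distance 78, fixed 11 → total 89.
Compare {#1, #2, #3}: detour distance 75 + fixed 15 = 90.
Compare {#1, #2, #4}: detour distance 77 + fixed 18 = 95.
Compare {#2, #3}: detour distance 87 + fixed 9 = 96.
All other subsets cost ≥ 90. Minimum total cost: 89.

89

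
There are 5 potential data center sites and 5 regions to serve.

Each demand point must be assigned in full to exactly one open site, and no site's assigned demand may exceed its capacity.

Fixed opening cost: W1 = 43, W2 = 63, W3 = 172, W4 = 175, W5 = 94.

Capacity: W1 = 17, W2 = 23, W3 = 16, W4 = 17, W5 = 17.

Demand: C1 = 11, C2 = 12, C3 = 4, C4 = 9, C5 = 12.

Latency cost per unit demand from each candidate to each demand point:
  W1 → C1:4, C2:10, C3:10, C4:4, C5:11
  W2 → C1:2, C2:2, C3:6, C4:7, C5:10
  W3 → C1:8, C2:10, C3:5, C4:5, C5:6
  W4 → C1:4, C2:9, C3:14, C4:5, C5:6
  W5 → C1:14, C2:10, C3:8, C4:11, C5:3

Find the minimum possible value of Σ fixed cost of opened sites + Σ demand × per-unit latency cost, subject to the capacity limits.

Open {W1, W2, W5}; cheapest assignment that respects the capacities:
  W1 (cap 17, load 9): C4 — cost 9×4 = 36
  W2 (cap 23, load 23): C1, C2 — cost 11×2 + 12×2 = 46
  W5 (cap 17, load 16): C3, C5 — cost 4×8 + 12×3 = 68
  Shipping 150, fixed 200 → total 350.
  Any other capacity-feasible assignment to {W1, W2, W5} ships for at least 150.
Compare {W1, W2, W3}: its best feasible assignment gives total 452.
Compare {W1, W2, W4}: its best feasible assignment gives total 475.
Every other set of open sites that can feasibly serve all demand totals ≥ 452 even under its best assignment. Minimum: 350.

350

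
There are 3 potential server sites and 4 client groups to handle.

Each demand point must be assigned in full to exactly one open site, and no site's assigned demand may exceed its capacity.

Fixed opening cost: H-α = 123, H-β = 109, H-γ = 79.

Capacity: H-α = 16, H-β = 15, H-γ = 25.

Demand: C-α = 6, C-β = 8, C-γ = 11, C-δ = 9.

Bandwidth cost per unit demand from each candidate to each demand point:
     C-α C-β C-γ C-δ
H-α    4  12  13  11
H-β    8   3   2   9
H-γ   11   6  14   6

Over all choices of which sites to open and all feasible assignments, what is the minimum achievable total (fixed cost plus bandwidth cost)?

378

Open {H-β, H-γ}; cheapest assignment that respects the capacities:
  H-β (cap 15, load 11): C-γ — cost 11×2 = 22
  H-γ (cap 25, load 23): C-α, C-β, C-δ — cost 6×11 + 8×6 + 9×6 = 168
  Shipping 190, fixed 188 → total 378.
  Any other capacity-feasible assignment to {H-β, H-γ} ships for at least 190.
Compare {H-α, H-β, H-γ}: its best feasible assignment gives total 459.
Compare {H-α, H-γ}: its best feasible assignment gives total 513.
Every other set of open sites that can feasibly serve all demand totals ≥ 459 even under its best assignment. Minimum: 378.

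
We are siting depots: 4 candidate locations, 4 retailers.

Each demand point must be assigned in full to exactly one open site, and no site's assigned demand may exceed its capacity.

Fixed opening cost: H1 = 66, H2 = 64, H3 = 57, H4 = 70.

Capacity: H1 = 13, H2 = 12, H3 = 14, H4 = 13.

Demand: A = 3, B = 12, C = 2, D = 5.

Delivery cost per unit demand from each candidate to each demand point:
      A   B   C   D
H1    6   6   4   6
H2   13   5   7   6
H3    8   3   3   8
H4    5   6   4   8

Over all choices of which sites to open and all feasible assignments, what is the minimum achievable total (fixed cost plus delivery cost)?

Open {H1, H3}; cheapest assignment that respects the capacities:
  H1 (cap 13, load 8): A, D — cost 3×6 + 5×6 = 48
  H3 (cap 14, load 14): B, C — cost 12×3 + 2×3 = 42
  Shipping 90, fixed 123 → total 213.
  Any other capacity-feasible assignment to {H1, H3} ships for at least 90.
Compare {H3, H4}: its best feasible assignment gives total 224.
Compare {H2, H3}: its best feasible assignment gives total 232.
Every other set of open sites that can feasibly serve all demand totals ≥ 224 even under its best assignment. Minimum: 213.

213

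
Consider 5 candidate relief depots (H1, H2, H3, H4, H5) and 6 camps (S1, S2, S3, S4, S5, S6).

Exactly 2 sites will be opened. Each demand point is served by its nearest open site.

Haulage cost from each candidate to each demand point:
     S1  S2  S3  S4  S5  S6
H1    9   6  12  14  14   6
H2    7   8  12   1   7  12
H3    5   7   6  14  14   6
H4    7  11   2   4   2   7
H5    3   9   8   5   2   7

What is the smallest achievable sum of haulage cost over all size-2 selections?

26

Open {H3, H4}.
  S1→H3 5, S2→H3 7, S3→H4 2, S4→H4 4, S5→H4 2, S6→H3 6  ⇒ total 26.
Compare {H1, H4}: total 27.
Compare {H2, H4}: total 27.
No size-2 selection does better; minimum is 26.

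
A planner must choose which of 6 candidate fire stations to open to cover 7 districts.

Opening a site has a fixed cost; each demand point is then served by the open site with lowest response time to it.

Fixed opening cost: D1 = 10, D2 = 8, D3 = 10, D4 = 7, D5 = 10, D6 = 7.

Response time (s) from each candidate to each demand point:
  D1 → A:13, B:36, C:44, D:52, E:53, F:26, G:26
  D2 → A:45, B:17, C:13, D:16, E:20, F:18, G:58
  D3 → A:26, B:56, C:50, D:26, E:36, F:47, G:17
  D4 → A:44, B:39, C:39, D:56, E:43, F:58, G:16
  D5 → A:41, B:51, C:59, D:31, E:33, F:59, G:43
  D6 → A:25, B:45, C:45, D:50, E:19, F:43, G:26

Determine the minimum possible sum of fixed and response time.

138

Open {D1, D2, D4}: assign each demand point to its cheapest open site.
  A→D1 13, B→D2 17, C→D2 13, D→D2 16, E→D2 20, F→D2 18, G→D4 16
  response time 113, fixed 25 → total 138.
Compare {D1, D2}: response time 123 + fixed 18 = 141.
Compare {D1, D2, D3}: response time 114 + fixed 28 = 142.
Compare {D1, D2, D4, D6}: response time 112 + fixed 32 = 144.
All other subsets cost ≥ 141. Minimum total cost: 138.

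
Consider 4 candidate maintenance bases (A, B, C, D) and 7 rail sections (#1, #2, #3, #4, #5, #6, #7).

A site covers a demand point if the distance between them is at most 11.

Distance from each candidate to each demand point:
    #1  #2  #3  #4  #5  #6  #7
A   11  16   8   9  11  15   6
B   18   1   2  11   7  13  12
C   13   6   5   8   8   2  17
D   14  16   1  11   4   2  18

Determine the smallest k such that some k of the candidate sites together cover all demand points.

Coverage sets (demand points within 11 of each site):
  A: {#1, #3, #4, #5, #7}
  B: {#2, #3, #4, #5}
  C: {#2, #3, #4, #5, #6}
  D: {#3, #4, #5, #6}
No single site covers all 7 demand points.
But {A, C} covers everything, so the minimum is 2.

2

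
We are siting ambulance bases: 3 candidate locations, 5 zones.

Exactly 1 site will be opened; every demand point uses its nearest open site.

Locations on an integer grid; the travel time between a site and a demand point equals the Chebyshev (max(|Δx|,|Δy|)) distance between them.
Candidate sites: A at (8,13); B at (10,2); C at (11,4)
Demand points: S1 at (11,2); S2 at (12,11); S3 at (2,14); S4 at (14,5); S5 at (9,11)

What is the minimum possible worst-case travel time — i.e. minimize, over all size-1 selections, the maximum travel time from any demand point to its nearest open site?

Open {C}.
  Farthest demand point is S3 at travel time 10 (to C); all others are ≤ 10.
With {A} the worst case is 11.
With {B} the worst case is 12.
No size-1 selection achieves below 10.

10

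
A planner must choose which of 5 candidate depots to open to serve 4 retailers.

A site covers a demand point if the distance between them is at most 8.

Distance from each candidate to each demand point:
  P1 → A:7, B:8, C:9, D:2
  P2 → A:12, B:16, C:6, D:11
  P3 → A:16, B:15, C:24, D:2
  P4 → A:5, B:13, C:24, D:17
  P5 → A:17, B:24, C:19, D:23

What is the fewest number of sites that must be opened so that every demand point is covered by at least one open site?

2

Coverage sets (demand points within 8 of each site):
  P1: {A, B, D}
  P2: {C}
  P3: {D}
  P4: {A}
  P5: {}
No single site covers all 4 demand points.
But {P1, P2} covers everything, so the minimum is 2.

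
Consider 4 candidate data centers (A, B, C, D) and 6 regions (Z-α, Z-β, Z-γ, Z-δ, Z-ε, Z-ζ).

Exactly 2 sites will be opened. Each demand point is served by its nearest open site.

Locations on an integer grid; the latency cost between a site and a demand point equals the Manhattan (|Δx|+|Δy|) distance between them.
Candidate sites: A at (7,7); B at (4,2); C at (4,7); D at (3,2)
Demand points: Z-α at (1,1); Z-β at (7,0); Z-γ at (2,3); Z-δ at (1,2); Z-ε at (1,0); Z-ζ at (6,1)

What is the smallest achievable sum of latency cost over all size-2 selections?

Open {B, D}.
  Z-α→D 3, Z-β→B 5, Z-γ→D 2, Z-δ→D 2, Z-ε→D 4, Z-ζ→B 3  ⇒ total 19.
Compare {A, D}: total 21.
Compare {C, D}: total 21.
No size-2 selection does better; minimum is 19.

19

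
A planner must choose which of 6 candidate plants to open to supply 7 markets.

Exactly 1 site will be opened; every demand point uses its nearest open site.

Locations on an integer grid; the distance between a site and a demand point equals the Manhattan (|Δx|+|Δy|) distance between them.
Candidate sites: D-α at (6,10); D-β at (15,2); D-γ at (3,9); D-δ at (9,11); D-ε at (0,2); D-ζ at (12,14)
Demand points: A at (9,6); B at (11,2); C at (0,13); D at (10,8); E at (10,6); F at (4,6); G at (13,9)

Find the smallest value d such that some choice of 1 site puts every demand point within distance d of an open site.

11

Open {D-δ}.
  Farthest demand point is B at distance 11 (to D-δ); all others are ≤ 11.
With {D-α} the worst case is 13.
With {D-γ} the worst case is 15.
No size-1 selection achieves below 11.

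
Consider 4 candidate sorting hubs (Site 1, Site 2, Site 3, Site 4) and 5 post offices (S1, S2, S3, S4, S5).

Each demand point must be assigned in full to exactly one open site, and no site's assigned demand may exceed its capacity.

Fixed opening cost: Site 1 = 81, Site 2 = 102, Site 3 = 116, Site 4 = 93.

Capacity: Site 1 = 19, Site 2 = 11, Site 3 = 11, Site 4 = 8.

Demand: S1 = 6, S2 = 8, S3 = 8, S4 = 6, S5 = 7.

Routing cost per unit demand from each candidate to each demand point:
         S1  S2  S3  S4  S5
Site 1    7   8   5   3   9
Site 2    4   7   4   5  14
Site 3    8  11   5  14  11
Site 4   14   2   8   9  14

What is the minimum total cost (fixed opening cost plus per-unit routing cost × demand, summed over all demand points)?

447

Open {Site 1, Site 2, Site 4}; cheapest assignment that respects the capacities:
  Site 1 (cap 19, load 19): S1, S4, S5 — cost 6×7 + 6×3 + 7×9 = 123
  Site 2 (cap 11, load 8): S3 — cost 8×4 = 32
  Site 4 (cap 8, load 8): S2 — cost 8×2 = 16
  Shipping 171, fixed 276 → total 447.
  Any other capacity-feasible assignment to {Site 1, Site 2, Site 4} ships for at least 171.
Compare {Site 1, Site 3, Site 4}: its best feasible assignment gives total 469.
Compare {Site 1, Site 2, Site 3}: its best feasible assignment gives total 518.
Every other set of open sites that can feasibly serve all demand totals ≥ 469 even under its best assignment. Minimum: 447.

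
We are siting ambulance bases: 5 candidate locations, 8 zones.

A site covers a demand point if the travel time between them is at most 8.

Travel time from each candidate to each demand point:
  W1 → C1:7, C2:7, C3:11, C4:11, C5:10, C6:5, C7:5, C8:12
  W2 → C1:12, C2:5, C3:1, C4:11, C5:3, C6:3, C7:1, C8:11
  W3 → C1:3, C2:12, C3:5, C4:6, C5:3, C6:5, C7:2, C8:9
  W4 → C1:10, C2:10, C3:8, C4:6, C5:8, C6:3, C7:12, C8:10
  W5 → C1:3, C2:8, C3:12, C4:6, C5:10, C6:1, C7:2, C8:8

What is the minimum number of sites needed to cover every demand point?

2

Coverage sets (demand points within 8 of each site):
  W1: {C1, C2, C6, C7}
  W2: {C2, C3, C5, C6, C7}
  W3: {C1, C3, C4, C5, C6, C7}
  W4: {C3, C4, C5, C6}
  W5: {C1, C2, C4, C6, C7, C8}
No single site covers all 8 demand points.
But {W2, W5} covers everything, so the minimum is 2.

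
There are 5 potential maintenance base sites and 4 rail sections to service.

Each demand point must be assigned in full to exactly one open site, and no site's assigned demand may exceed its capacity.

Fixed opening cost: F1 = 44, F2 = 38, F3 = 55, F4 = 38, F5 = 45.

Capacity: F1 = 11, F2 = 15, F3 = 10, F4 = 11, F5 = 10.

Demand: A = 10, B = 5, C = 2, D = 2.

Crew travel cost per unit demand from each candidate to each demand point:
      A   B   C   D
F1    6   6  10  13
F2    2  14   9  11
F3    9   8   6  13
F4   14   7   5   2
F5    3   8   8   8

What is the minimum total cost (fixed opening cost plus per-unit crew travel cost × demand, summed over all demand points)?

145

Open {F2, F4}; cheapest assignment that respects the capacities:
  F2 (cap 15, load 10): A — cost 10×2 = 20
  F4 (cap 11, load 9): B, C, D — cost 5×7 + 2×5 + 2×2 = 49
  Shipping 69, fixed 76 → total 145.
  Any other capacity-feasible assignment to {F2, F4} ships for at least 69.
Compare {F4, F5}: its best feasible assignment gives total 162.
Compare {F1, F2}: its best feasible assignment gives total 172.
Every other set of open sites that can feasibly serve all demand totals ≥ 162 even under its best assignment. Minimum: 145.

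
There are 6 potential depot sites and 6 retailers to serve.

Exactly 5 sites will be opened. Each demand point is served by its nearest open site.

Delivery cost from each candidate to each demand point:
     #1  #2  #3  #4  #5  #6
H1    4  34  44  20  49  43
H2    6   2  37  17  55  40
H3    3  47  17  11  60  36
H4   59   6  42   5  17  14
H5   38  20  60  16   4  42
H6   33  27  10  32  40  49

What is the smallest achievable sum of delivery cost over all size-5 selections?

Open {H2, H3, H4, H5, H6}.
  #1→H3 3, #2→H2 2, #3→H6 10, #4→H4 5, #5→H5 4, #6→H4 14  ⇒ total 38.
Compare {H1, H2, H4, H5, H6}: total 39.
Compare {H1, H3, H4, H5, H6}: total 42.
No size-5 selection does better; minimum is 38.

38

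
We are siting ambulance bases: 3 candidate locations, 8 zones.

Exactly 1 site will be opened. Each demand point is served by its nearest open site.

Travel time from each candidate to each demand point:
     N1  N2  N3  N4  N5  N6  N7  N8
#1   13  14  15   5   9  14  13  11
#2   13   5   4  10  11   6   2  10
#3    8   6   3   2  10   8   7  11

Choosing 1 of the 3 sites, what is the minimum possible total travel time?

55

Open {#3}.
  N1→#3 8, N2→#3 6, N3→#3 3, N4→#3 2, N5→#3 10, N6→#3 8, N7→#3 7, N8→#3 11  ⇒ total 55.
Compare {#2}: total 61.
Compare {#1}: total 94.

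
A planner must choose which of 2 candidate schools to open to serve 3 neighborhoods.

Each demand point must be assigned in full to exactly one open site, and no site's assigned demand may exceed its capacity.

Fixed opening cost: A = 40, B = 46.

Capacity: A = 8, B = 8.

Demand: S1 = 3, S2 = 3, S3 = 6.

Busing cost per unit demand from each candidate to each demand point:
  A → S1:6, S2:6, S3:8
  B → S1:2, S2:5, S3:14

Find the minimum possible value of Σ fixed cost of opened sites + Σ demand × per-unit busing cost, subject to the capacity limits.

155

Open {A, B}; cheapest assignment that respects the capacities:
  A (cap 8, load 6): S3 — cost 6×8 = 48
  B (cap 8, load 6): S1, S2 — cost 3×2 + 3×5 = 21
  Shipping 69, fixed 86 → total 155.
  Any other capacity-feasible assignment to {A, B} ships for at least 69.
Total demand is 12 and no other set of sites has combined capacity ≥ 12, so {A, B} is the only feasible choice of open sites. Minimum: 155.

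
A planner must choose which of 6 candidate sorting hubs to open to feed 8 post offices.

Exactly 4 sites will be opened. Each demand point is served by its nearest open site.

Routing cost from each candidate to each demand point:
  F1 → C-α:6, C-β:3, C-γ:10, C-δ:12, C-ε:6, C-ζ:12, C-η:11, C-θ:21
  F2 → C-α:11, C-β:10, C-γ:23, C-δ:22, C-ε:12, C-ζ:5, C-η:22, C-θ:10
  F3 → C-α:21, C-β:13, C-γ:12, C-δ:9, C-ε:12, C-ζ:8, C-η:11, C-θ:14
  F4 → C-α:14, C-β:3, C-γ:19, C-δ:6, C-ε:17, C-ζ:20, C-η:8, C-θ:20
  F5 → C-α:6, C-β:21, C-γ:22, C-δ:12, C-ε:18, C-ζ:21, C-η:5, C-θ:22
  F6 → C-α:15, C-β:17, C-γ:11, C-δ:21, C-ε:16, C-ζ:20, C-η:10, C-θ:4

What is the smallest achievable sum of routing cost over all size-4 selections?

48

Open {F1, F2, F4, F6}.
  C-α→F1 6, C-β→F1 3, C-γ→F1 10, C-δ→F4 6, C-ε→F1 6, C-ζ→F2 5, C-η→F4 8, C-θ→F6 4  ⇒ total 48.
Compare {F1, F2, F4, F5}: total 51.
Compare {F1, F2, F5, F6}: total 51.
No size-4 selection does better; minimum is 48.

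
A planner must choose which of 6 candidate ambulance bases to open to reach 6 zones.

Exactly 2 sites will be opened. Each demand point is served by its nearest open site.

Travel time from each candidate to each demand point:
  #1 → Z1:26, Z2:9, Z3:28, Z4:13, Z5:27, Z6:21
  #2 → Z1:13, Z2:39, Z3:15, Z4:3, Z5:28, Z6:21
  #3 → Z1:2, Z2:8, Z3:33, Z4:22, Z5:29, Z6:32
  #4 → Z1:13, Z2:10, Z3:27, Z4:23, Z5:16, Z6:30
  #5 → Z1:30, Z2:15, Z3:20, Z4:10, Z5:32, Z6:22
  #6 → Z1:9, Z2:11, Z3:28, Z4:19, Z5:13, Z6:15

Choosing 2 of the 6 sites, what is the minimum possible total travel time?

66

Open {#2, #6}.
  Z1→#6 9, Z2→#6 11, Z3→#2 15, Z4→#2 3, Z5→#6 13, Z6→#6 15  ⇒ total 66.
Compare {#2, #3}: total 77.
Compare {#2, #4}: total 78.
No size-2 selection does better; minimum is 66.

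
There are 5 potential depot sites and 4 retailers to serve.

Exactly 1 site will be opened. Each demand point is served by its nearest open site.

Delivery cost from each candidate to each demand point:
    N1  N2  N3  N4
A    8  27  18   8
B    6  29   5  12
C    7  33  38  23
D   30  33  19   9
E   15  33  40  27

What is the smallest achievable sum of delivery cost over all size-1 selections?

52

Open {B}.
  N1→B 6, N2→B 29, N3→B 5, N4→B 12  ⇒ total 52.
Compare {A}: total 61.
Compare {D}: total 91.
No size-1 selection does better; minimum is 52.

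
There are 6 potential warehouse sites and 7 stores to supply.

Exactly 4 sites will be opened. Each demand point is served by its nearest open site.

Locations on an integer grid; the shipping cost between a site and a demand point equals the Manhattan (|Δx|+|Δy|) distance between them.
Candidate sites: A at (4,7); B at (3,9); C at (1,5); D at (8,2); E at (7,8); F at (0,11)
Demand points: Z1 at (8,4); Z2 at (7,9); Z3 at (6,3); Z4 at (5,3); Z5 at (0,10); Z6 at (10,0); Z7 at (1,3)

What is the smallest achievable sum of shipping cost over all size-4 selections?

Open {C, D, E, F}.
  Z1→D 2, Z2→E 1, Z3→D 3, Z4→D 4, Z5→F 1, Z6→D 4, Z7→C 2  ⇒ total 17.
Compare {B, C, D, E}: total 20.
Compare {B, C, D, F}: total 20.
No size-4 selection does better; minimum is 17.

17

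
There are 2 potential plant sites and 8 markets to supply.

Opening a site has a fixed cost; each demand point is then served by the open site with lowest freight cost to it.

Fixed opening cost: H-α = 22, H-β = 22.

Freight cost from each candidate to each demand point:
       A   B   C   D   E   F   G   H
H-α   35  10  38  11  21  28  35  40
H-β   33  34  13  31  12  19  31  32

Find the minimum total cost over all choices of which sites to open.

Open {H-α, H-β}: assign each demand point to its cheapest open site.
  A→H-β 33, B→H-α 10, C→H-β 13, D→H-α 11, E→H-β 12, F→H-β 19, G→H-β 31, H→H-β 32
  freight cost 161, fixed 44 → total 205.
Compare {H-β}: freight cost 205 + fixed 22 = 227.
Compare {H-α}: freight cost 218 + fixed 22 = 240.

205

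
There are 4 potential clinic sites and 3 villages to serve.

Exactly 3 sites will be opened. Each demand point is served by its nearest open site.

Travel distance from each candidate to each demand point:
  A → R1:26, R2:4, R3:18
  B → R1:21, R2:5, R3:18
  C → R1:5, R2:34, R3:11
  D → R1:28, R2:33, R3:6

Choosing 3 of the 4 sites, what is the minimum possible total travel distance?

Open {A, C, D}.
  R1→C 5, R2→A 4, R3→D 6  ⇒ total 15.
Compare {B, C, D}: total 16.
Compare {A, B, C}: total 20.
No size-3 selection does better; minimum is 15.

15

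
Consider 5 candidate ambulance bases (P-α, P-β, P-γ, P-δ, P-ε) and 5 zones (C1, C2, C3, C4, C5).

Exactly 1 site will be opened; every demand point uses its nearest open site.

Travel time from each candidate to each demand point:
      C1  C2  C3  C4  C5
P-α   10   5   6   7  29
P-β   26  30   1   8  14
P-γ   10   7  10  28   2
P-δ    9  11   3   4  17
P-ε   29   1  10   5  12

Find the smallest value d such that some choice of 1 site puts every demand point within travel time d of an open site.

Open {P-δ}.
  Farthest demand point is C5 at travel time 17 (to P-δ); all others are ≤ 17.
With {P-γ} the worst case is 28.
With {P-α} the worst case is 29.
No size-1 selection achieves below 17.

17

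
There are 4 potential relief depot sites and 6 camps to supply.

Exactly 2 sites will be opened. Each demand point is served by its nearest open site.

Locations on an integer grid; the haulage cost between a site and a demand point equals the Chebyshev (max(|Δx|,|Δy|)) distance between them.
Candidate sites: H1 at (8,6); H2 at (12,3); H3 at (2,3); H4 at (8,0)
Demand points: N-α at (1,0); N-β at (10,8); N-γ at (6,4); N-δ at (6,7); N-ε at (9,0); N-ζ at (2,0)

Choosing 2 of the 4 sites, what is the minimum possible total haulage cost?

18

Open {H1, H3}.
  N-α→H3 3, N-β→H1 2, N-γ→H1 2, N-δ→H1 2, N-ε→H1 6, N-ζ→H3 3  ⇒ total 18.
Compare {H1, H4}: total 20.
Compare {H1, H2}: total 22.
No size-2 selection does better; minimum is 18.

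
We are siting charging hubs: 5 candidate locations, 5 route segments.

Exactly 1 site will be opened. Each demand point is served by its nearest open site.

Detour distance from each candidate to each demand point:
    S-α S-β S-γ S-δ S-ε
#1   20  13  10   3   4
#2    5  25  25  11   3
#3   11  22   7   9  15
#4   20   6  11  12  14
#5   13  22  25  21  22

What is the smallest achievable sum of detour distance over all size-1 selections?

50

Open {#1}.
  S-α→#1 20, S-β→#1 13, S-γ→#1 10, S-δ→#1 3, S-ε→#1 4  ⇒ total 50.
Compare {#4}: total 63.
Compare {#3}: total 64.
No size-1 selection does better; minimum is 50.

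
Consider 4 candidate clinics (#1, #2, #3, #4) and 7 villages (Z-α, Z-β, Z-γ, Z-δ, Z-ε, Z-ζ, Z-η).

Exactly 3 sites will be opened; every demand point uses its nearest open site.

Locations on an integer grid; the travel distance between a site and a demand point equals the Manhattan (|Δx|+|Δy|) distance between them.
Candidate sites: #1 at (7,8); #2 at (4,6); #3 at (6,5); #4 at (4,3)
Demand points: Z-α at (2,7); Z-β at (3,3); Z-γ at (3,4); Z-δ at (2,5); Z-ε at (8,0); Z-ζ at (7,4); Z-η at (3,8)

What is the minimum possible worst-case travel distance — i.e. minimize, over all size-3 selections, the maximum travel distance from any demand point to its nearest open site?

Open {#1, #2, #3}.
  Farthest demand point is Z-ε at travel distance 7 (to #3); all others are ≤ 7.
With {#1, #2, #4} the worst case is 7.
With {#1, #3, #4} the worst case is 7.
No size-3 selection achieves below 7.

7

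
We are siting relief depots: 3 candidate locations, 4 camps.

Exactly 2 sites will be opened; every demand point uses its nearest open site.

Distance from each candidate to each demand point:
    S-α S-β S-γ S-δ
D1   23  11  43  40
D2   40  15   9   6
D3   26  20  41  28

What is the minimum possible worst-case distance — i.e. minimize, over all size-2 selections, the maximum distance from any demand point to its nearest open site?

23

Open {D1, D2}.
  Farthest demand point is S-α at distance 23 (to D1); all others are ≤ 23.
With {D2, D3} the worst case is 26.
With {D1, D3} the worst case is 41.
No size-2 selection achieves below 23.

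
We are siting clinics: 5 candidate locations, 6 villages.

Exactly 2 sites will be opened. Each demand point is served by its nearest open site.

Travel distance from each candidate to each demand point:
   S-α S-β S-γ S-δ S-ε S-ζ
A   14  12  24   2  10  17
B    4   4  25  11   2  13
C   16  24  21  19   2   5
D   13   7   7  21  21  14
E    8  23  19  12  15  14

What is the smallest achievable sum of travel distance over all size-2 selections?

41

Open {B, D}.
  S-α→B 4, S-β→B 4, S-γ→D 7, S-δ→B 11, S-ε→B 2, S-ζ→B 13  ⇒ total 41.
Compare {B, C}: total 47.
Compare {A, B}: total 49.
No size-2 selection does better; minimum is 41.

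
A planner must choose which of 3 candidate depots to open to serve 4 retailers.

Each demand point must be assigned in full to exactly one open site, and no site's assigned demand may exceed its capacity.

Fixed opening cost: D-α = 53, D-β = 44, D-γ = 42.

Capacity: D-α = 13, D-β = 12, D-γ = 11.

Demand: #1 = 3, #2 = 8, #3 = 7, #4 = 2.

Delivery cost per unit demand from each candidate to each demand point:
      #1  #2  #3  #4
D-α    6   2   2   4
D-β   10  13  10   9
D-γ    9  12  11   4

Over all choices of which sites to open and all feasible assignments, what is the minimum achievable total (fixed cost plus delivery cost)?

Open {D-α, D-β}; cheapest assignment that respects the capacities:
  D-α (cap 13, load 13): #1, #2, #4 — cost 3×6 + 8×2 + 2×4 = 42
  D-β (cap 12, load 7): #3 — cost 7×10 = 70
  Shipping 112, fixed 97 → total 209.
  Any other capacity-feasible assignment to {D-α, D-β} ships for at least 112.
Compare {D-α, D-γ}: its best feasible assignment gives total 214.
Compare {D-α, D-β, D-γ}: its best feasible assignment gives total 251.
Every other set of open sites that can feasibly serve all demand totals ≥ 214 even under its best assignment. Minimum: 209.

209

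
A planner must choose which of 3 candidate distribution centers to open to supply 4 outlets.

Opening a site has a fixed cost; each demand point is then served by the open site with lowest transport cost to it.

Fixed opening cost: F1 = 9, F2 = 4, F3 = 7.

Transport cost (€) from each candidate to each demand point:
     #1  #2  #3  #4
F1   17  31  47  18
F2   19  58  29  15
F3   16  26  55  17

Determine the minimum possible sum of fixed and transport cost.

97

Open {F2, F3}: assign each demand point to its cheapest open site.
  #1→F3 16, #2→F3 26, #3→F2 29, #4→F2 15
  transport cost 86, fixed 11 → total 97.
Compare {F1, F2}: transport cost 92 + fixed 13 = 105.
Compare {F1, F2, F3}: transport cost 86 + fixed 20 = 106.
Compare {F3}: transport cost 114 + fixed 7 = 121.
All other subsets cost ≥ 105. Minimum total cost: 97.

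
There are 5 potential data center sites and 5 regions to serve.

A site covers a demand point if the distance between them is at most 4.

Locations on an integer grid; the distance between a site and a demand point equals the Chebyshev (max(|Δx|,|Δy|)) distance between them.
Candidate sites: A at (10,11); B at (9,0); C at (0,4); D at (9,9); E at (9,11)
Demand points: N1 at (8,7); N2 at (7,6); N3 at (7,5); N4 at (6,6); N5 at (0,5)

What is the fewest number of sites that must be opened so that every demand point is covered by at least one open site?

2

Coverage sets (demand points within 4 of each site):
  A: {N1}
  B: {}
  C: {N5}
  D: {N1, N2, N3, N4}
  E: {N1}
No single site covers all 5 demand points.
But {C, D} covers everything, so the minimum is 2.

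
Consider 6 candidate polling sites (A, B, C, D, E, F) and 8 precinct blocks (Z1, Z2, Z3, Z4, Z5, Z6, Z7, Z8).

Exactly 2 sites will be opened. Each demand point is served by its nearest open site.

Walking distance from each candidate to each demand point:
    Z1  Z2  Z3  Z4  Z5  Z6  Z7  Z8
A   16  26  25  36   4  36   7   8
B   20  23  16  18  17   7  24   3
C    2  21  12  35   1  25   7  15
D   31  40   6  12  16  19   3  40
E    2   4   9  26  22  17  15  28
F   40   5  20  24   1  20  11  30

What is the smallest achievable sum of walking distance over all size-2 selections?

71

Open {B, C}.
  Z1→C 2, Z2→C 21, Z3→C 12, Z4→B 18, Z5→C 1, Z6→B 7, Z7→C 7, Z8→B 3  ⇒ total 71.
Compare {B, E}: total 75.
Compare {A, E}: total 77.
No size-2 selection does better; minimum is 71.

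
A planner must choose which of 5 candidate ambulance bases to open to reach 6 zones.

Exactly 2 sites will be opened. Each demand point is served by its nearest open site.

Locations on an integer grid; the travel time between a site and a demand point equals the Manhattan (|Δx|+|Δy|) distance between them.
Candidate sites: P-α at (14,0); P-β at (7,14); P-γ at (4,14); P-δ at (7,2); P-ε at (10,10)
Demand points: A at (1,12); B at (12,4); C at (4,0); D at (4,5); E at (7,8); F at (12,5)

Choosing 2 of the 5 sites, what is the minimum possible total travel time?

Open {P-γ, P-δ}.
  A→P-γ 5, B→P-δ 7, C→P-δ 5, D→P-δ 6, E→P-δ 6, F→P-δ 8  ⇒ total 37.
Compare {P-β, P-δ}: total 40.
Compare {P-δ, P-ε}: total 41.
No size-2 selection does better; minimum is 37.

37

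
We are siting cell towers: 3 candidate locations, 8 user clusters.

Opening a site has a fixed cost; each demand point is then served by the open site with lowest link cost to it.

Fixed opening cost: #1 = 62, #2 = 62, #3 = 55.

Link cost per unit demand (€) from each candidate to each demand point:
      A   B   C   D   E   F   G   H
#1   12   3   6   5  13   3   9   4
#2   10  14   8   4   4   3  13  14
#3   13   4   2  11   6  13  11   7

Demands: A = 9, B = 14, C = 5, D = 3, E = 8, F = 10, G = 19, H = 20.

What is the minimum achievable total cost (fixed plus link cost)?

Open {#1, #2}: assign each demand point to its cheapest open site.
  A→#2 9×10=90, B→#1 14×3=42, C→#1 5×6=30, D→#2 3×4=12, E→#2 8×4=32, F→#1 10×3=30, G→#1 19×9=171, H→#1 20×4=80
  link cost 487, fixed 124 → total 611.
Compare {#1, #3}: link cost 504 + fixed 117 = 621.
Compare {#1}: link cost 580 + fixed 62 = 642.
Compare {#1, #2, #3}: link cost 467 + fixed 179 = 646.
All other subsets cost ≥ 621. Minimum total cost: 611.

611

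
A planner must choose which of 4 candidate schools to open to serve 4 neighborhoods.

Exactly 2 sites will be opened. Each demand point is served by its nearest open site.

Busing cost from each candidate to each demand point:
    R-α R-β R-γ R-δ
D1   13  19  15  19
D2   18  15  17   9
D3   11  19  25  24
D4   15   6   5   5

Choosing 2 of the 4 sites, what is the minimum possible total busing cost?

Open {D3, D4}.
  R-α→D3 11, R-β→D4 6, R-γ→D4 5, R-δ→D4 5  ⇒ total 27.
Compare {D1, D4}: total 29.
Compare {D2, D4}: total 31.
No size-2 selection does better; minimum is 27.

27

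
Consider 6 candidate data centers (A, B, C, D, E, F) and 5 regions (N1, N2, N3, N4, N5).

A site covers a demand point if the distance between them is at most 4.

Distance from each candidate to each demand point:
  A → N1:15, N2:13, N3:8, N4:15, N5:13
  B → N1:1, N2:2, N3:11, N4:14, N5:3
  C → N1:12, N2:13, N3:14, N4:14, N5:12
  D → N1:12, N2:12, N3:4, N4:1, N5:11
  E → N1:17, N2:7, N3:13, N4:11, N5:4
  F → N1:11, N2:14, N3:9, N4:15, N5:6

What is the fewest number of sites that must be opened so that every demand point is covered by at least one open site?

Coverage sets (demand points within 4 of each site):
  A: {}
  B: {N1, N2, N5}
  C: {}
  D: {N3, N4}
  E: {N5}
  F: {}
No single site covers all 5 demand points.
But {B, D} covers everything, so the minimum is 2.

2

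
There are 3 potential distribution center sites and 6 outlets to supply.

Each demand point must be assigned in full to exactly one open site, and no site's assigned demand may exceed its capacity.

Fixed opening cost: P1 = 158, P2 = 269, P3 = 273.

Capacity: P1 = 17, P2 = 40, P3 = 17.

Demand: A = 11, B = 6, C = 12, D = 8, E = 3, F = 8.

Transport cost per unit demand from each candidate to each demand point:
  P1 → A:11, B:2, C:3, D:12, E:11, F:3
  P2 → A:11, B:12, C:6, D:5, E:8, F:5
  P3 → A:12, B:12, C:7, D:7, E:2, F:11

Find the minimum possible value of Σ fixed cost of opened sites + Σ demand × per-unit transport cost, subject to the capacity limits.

720

Open {P1, P2}; cheapest assignment that respects the capacities:
  P1 (cap 17, load 14): B, F — cost 6×2 + 8×3 = 36
  P2 (cap 40, load 34): A, C, D, E — cost 11×11 + 12×6 + 8×5 + 3×8 = 257
  Shipping 293, fixed 427 → total 720.
  Any other capacity-feasible assignment to {P1, P2} ships for at least 293.
Compare {P2, P3}: its best feasible assignment gives total 893.
Compare {P1, P2, P3}: its best feasible assignment gives total 975.
Every other set of open sites that can feasibly serve all demand totals ≥ 893 even under its best assignment. Minimum: 720.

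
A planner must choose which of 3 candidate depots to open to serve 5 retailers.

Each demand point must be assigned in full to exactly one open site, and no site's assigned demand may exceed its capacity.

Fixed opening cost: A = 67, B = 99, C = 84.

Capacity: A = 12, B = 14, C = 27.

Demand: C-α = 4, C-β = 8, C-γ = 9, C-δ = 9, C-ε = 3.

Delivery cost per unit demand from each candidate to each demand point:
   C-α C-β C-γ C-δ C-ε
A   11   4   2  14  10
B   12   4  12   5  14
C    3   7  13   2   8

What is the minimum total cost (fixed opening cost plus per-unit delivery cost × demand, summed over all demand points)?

Open {A, C}; cheapest assignment that respects the capacities:
  A (cap 12, load 9): C-γ — cost 9×2 = 18
  C (cap 27, load 24): C-α, C-β, C-δ, C-ε — cost 4×3 + 8×7 + 9×2 + 3×8 = 110
  Shipping 128, fixed 151 → total 279.
  Any other capacity-feasible assignment to {A, C} ships for at least 128.
Compare {A, B, C}: its best feasible assignment gives total 354.
Compare {B, C}: its best feasible assignment gives total 386.
Every other set of open sites that can feasibly serve all demand totals ≥ 354 even under its best assignment. Minimum: 279.

279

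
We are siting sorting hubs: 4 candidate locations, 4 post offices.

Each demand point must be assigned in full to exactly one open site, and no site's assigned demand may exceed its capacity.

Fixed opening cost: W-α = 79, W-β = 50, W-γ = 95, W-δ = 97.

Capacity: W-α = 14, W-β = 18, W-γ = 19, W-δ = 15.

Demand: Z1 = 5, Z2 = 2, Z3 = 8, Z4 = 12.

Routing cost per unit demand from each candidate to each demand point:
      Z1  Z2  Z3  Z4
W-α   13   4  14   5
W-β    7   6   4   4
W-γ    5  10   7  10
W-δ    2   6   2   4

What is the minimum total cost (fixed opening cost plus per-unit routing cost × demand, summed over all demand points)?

Open {W-β, W-δ}; cheapest assignment that respects the capacities:
  W-β (cap 18, load 14): Z2, Z4 — cost 2×6 + 12×4 = 60
  W-δ (cap 15, load 13): Z1, Z3 — cost 5×2 + 8×2 = 26
  Shipping 86, fixed 147 → total 233.
  Any other capacity-feasible assignment to {W-β, W-δ} ships for at least 86.
Compare {W-α, W-β}: its best feasible assignment gives total 264.
Compare {W-α, W-δ}: its best feasible assignment gives total 270.
Every other set of open sites that can feasibly serve all demand totals ≥ 264 even under its best assignment. Minimum: 233.

233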